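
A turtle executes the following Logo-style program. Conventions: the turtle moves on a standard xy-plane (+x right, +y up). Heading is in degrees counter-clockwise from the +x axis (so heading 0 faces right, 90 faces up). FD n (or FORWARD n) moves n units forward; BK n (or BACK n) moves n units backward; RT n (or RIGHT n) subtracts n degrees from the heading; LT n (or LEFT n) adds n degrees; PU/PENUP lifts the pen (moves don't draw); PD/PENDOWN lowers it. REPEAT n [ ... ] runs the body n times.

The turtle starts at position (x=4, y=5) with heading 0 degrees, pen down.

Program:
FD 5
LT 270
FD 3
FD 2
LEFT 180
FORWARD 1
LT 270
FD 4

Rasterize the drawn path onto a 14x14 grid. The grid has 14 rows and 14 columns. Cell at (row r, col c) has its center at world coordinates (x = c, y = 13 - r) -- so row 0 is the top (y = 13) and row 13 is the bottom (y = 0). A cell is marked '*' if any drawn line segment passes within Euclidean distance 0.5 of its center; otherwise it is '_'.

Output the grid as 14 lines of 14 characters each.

Segment 0: (4,5) -> (9,5)
Segment 1: (9,5) -> (9,2)
Segment 2: (9,2) -> (9,0)
Segment 3: (9,0) -> (9,1)
Segment 4: (9,1) -> (13,1)

Answer: ______________
______________
______________
______________
______________
______________
______________
______________
____******____
_________*____
_________*____
_________*____
_________*****
_________*____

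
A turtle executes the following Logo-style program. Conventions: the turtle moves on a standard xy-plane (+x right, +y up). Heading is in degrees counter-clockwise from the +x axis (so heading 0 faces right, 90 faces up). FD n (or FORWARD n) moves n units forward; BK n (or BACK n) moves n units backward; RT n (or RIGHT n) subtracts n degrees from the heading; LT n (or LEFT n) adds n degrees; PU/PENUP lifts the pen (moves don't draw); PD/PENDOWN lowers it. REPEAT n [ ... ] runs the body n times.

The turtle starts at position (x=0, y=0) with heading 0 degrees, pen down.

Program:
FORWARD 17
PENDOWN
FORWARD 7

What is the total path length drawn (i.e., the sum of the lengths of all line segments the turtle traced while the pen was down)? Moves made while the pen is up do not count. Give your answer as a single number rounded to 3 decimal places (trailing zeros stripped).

Executing turtle program step by step:
Start: pos=(0,0), heading=0, pen down
FD 17: (0,0) -> (17,0) [heading=0, draw]
PD: pen down
FD 7: (17,0) -> (24,0) [heading=0, draw]
Final: pos=(24,0), heading=0, 2 segment(s) drawn

Segment lengths:
  seg 1: (0,0) -> (17,0), length = 17
  seg 2: (17,0) -> (24,0), length = 7
Total = 24

Answer: 24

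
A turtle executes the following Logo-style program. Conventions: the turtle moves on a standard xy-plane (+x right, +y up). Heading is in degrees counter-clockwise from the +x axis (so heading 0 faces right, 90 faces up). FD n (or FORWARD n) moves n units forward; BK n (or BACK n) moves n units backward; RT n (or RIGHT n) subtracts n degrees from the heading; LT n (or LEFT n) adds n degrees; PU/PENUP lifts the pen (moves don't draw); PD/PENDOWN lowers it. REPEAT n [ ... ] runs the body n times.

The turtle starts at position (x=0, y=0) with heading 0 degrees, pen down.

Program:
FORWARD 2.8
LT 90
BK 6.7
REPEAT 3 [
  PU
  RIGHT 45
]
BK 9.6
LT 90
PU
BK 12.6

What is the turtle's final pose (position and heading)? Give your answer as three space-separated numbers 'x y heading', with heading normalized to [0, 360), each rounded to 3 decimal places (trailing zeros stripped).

Executing turtle program step by step:
Start: pos=(0,0), heading=0, pen down
FD 2.8: (0,0) -> (2.8,0) [heading=0, draw]
LT 90: heading 0 -> 90
BK 6.7: (2.8,0) -> (2.8,-6.7) [heading=90, draw]
REPEAT 3 [
  -- iteration 1/3 --
  PU: pen up
  RT 45: heading 90 -> 45
  -- iteration 2/3 --
  PU: pen up
  RT 45: heading 45 -> 0
  -- iteration 3/3 --
  PU: pen up
  RT 45: heading 0 -> 315
]
BK 9.6: (2.8,-6.7) -> (-3.988,0.088) [heading=315, move]
LT 90: heading 315 -> 45
PU: pen up
BK 12.6: (-3.988,0.088) -> (-12.898,-8.821) [heading=45, move]
Final: pos=(-12.898,-8.821), heading=45, 2 segment(s) drawn

Answer: -12.898 -8.821 45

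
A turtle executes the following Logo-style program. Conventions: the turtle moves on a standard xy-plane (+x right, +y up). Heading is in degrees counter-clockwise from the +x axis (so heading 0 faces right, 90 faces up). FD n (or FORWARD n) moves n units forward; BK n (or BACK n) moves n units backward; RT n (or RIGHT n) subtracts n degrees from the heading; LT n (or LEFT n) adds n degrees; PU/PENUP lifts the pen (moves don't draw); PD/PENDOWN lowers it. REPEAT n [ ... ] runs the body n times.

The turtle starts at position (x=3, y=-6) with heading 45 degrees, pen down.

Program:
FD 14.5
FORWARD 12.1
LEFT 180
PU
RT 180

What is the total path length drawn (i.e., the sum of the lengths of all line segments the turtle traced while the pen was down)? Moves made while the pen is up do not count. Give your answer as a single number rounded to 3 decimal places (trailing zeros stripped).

Answer: 26.6

Derivation:
Executing turtle program step by step:
Start: pos=(3,-6), heading=45, pen down
FD 14.5: (3,-6) -> (13.253,4.253) [heading=45, draw]
FD 12.1: (13.253,4.253) -> (21.809,12.809) [heading=45, draw]
LT 180: heading 45 -> 225
PU: pen up
RT 180: heading 225 -> 45
Final: pos=(21.809,12.809), heading=45, 2 segment(s) drawn

Segment lengths:
  seg 1: (3,-6) -> (13.253,4.253), length = 14.5
  seg 2: (13.253,4.253) -> (21.809,12.809), length = 12.1
Total = 26.6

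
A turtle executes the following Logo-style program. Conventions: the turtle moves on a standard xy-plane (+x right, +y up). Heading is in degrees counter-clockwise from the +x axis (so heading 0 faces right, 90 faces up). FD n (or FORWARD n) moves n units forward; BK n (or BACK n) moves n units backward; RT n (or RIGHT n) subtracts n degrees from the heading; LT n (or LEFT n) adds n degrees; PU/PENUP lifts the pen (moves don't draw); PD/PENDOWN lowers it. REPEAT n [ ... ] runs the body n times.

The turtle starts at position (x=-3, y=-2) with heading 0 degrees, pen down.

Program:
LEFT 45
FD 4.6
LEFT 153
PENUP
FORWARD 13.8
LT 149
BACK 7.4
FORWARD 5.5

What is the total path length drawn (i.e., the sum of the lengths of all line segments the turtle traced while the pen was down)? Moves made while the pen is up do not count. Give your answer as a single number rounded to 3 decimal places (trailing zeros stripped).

Executing turtle program step by step:
Start: pos=(-3,-2), heading=0, pen down
LT 45: heading 0 -> 45
FD 4.6: (-3,-2) -> (0.253,1.253) [heading=45, draw]
LT 153: heading 45 -> 198
PU: pen up
FD 13.8: (0.253,1.253) -> (-12.872,-3.012) [heading=198, move]
LT 149: heading 198 -> 347
BK 7.4: (-12.872,-3.012) -> (-20.082,-1.347) [heading=347, move]
FD 5.5: (-20.082,-1.347) -> (-14.723,-2.584) [heading=347, move]
Final: pos=(-14.723,-2.584), heading=347, 1 segment(s) drawn

Segment lengths:
  seg 1: (-3,-2) -> (0.253,1.253), length = 4.6
Total = 4.6

Answer: 4.6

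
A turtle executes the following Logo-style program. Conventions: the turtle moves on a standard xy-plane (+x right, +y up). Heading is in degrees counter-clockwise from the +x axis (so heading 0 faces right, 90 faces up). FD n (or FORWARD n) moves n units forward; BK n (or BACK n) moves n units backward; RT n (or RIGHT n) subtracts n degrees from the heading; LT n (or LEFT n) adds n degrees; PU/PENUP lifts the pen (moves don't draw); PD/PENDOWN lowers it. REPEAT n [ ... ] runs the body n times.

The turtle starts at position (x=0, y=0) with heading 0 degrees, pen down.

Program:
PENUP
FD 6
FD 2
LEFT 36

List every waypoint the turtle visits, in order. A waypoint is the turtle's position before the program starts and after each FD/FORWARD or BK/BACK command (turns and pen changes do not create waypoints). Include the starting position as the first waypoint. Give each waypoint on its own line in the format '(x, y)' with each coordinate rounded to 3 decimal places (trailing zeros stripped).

Executing turtle program step by step:
Start: pos=(0,0), heading=0, pen down
PU: pen up
FD 6: (0,0) -> (6,0) [heading=0, move]
FD 2: (6,0) -> (8,0) [heading=0, move]
LT 36: heading 0 -> 36
Final: pos=(8,0), heading=36, 0 segment(s) drawn
Waypoints (3 total):
(0, 0)
(6, 0)
(8, 0)

Answer: (0, 0)
(6, 0)
(8, 0)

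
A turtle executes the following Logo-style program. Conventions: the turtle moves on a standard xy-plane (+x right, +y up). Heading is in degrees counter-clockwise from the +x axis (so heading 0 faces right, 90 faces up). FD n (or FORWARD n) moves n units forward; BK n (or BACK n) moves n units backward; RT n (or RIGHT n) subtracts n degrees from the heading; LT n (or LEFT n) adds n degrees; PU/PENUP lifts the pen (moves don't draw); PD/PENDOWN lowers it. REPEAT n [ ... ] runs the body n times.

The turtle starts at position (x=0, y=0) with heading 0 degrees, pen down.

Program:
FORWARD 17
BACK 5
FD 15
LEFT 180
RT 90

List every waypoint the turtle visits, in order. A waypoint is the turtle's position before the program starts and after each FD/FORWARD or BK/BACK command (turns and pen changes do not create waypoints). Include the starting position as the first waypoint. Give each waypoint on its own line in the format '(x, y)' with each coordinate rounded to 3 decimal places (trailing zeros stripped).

Answer: (0, 0)
(17, 0)
(12, 0)
(27, 0)

Derivation:
Executing turtle program step by step:
Start: pos=(0,0), heading=0, pen down
FD 17: (0,0) -> (17,0) [heading=0, draw]
BK 5: (17,0) -> (12,0) [heading=0, draw]
FD 15: (12,0) -> (27,0) [heading=0, draw]
LT 180: heading 0 -> 180
RT 90: heading 180 -> 90
Final: pos=(27,0), heading=90, 3 segment(s) drawn
Waypoints (4 total):
(0, 0)
(17, 0)
(12, 0)
(27, 0)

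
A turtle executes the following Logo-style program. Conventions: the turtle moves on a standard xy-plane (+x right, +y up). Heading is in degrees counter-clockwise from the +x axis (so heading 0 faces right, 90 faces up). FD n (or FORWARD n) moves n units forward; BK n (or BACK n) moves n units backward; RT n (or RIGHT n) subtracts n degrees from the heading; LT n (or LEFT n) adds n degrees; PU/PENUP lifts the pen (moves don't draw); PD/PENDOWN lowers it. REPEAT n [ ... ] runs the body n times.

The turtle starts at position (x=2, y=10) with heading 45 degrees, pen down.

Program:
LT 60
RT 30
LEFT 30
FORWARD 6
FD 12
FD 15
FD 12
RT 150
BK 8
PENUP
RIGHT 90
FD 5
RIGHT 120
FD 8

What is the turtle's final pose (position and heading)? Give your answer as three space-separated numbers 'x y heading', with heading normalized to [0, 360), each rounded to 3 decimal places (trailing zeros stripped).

Executing turtle program step by step:
Start: pos=(2,10), heading=45, pen down
LT 60: heading 45 -> 105
RT 30: heading 105 -> 75
LT 30: heading 75 -> 105
FD 6: (2,10) -> (0.447,15.796) [heading=105, draw]
FD 12: (0.447,15.796) -> (-2.659,27.387) [heading=105, draw]
FD 15: (-2.659,27.387) -> (-6.541,41.876) [heading=105, draw]
FD 12: (-6.541,41.876) -> (-9.647,53.467) [heading=105, draw]
RT 150: heading 105 -> 315
BK 8: (-9.647,53.467) -> (-15.304,59.124) [heading=315, draw]
PU: pen up
RT 90: heading 315 -> 225
FD 5: (-15.304,59.124) -> (-18.839,55.588) [heading=225, move]
RT 120: heading 225 -> 105
FD 8: (-18.839,55.588) -> (-20.91,63.315) [heading=105, move]
Final: pos=(-20.91,63.315), heading=105, 5 segment(s) drawn

Answer: -20.91 63.315 105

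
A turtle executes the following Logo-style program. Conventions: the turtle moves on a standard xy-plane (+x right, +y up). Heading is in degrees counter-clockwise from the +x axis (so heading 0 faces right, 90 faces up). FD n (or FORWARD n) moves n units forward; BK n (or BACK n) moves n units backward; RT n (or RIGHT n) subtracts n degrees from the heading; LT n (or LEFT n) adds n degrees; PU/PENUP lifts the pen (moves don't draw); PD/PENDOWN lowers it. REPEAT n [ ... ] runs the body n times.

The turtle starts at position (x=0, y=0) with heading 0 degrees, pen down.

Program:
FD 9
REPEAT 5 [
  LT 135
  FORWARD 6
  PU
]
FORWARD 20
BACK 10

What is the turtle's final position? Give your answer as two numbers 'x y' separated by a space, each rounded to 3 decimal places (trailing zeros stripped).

Executing turtle program step by step:
Start: pos=(0,0), heading=0, pen down
FD 9: (0,0) -> (9,0) [heading=0, draw]
REPEAT 5 [
  -- iteration 1/5 --
  LT 135: heading 0 -> 135
  FD 6: (9,0) -> (4.757,4.243) [heading=135, draw]
  PU: pen up
  -- iteration 2/5 --
  LT 135: heading 135 -> 270
  FD 6: (4.757,4.243) -> (4.757,-1.757) [heading=270, move]
  PU: pen up
  -- iteration 3/5 --
  LT 135: heading 270 -> 45
  FD 6: (4.757,-1.757) -> (9,2.485) [heading=45, move]
  PU: pen up
  -- iteration 4/5 --
  LT 135: heading 45 -> 180
  FD 6: (9,2.485) -> (3,2.485) [heading=180, move]
  PU: pen up
  -- iteration 5/5 --
  LT 135: heading 180 -> 315
  FD 6: (3,2.485) -> (7.243,-1.757) [heading=315, move]
  PU: pen up
]
FD 20: (7.243,-1.757) -> (21.385,-15.899) [heading=315, move]
BK 10: (21.385,-15.899) -> (14.314,-8.828) [heading=315, move]
Final: pos=(14.314,-8.828), heading=315, 2 segment(s) drawn

Answer: 14.314 -8.828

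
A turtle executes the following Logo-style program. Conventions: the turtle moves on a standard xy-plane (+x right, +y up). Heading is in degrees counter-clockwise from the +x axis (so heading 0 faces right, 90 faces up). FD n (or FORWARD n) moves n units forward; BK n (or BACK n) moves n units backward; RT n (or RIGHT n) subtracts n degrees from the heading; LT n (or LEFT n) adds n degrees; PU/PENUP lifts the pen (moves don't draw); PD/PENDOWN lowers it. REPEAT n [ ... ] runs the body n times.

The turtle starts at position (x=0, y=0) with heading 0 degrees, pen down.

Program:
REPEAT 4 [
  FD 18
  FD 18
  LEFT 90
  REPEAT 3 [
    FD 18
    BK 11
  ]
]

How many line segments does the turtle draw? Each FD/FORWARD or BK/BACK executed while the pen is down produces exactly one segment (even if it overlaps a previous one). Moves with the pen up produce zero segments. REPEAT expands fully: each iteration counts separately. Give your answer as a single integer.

Executing turtle program step by step:
Start: pos=(0,0), heading=0, pen down
REPEAT 4 [
  -- iteration 1/4 --
  FD 18: (0,0) -> (18,0) [heading=0, draw]
  FD 18: (18,0) -> (36,0) [heading=0, draw]
  LT 90: heading 0 -> 90
  REPEAT 3 [
    -- iteration 1/3 --
    FD 18: (36,0) -> (36,18) [heading=90, draw]
    BK 11: (36,18) -> (36,7) [heading=90, draw]
    -- iteration 2/3 --
    FD 18: (36,7) -> (36,25) [heading=90, draw]
    BK 11: (36,25) -> (36,14) [heading=90, draw]
    -- iteration 3/3 --
    FD 18: (36,14) -> (36,32) [heading=90, draw]
    BK 11: (36,32) -> (36,21) [heading=90, draw]
  ]
  -- iteration 2/4 --
  FD 18: (36,21) -> (36,39) [heading=90, draw]
  FD 18: (36,39) -> (36,57) [heading=90, draw]
  LT 90: heading 90 -> 180
  REPEAT 3 [
    -- iteration 1/3 --
    FD 18: (36,57) -> (18,57) [heading=180, draw]
    BK 11: (18,57) -> (29,57) [heading=180, draw]
    -- iteration 2/3 --
    FD 18: (29,57) -> (11,57) [heading=180, draw]
    BK 11: (11,57) -> (22,57) [heading=180, draw]
    -- iteration 3/3 --
    FD 18: (22,57) -> (4,57) [heading=180, draw]
    BK 11: (4,57) -> (15,57) [heading=180, draw]
  ]
  -- iteration 3/4 --
  FD 18: (15,57) -> (-3,57) [heading=180, draw]
  FD 18: (-3,57) -> (-21,57) [heading=180, draw]
  LT 90: heading 180 -> 270
  REPEAT 3 [
    -- iteration 1/3 --
    FD 18: (-21,57) -> (-21,39) [heading=270, draw]
    BK 11: (-21,39) -> (-21,50) [heading=270, draw]
    -- iteration 2/3 --
    FD 18: (-21,50) -> (-21,32) [heading=270, draw]
    BK 11: (-21,32) -> (-21,43) [heading=270, draw]
    -- iteration 3/3 --
    FD 18: (-21,43) -> (-21,25) [heading=270, draw]
    BK 11: (-21,25) -> (-21,36) [heading=270, draw]
  ]
  -- iteration 4/4 --
  FD 18: (-21,36) -> (-21,18) [heading=270, draw]
  FD 18: (-21,18) -> (-21,0) [heading=270, draw]
  LT 90: heading 270 -> 0
  REPEAT 3 [
    -- iteration 1/3 --
    FD 18: (-21,0) -> (-3,0) [heading=0, draw]
    BK 11: (-3,0) -> (-14,0) [heading=0, draw]
    -- iteration 2/3 --
    FD 18: (-14,0) -> (4,0) [heading=0, draw]
    BK 11: (4,0) -> (-7,0) [heading=0, draw]
    -- iteration 3/3 --
    FD 18: (-7,0) -> (11,0) [heading=0, draw]
    BK 11: (11,0) -> (0,0) [heading=0, draw]
  ]
]
Final: pos=(0,0), heading=0, 32 segment(s) drawn
Segments drawn: 32

Answer: 32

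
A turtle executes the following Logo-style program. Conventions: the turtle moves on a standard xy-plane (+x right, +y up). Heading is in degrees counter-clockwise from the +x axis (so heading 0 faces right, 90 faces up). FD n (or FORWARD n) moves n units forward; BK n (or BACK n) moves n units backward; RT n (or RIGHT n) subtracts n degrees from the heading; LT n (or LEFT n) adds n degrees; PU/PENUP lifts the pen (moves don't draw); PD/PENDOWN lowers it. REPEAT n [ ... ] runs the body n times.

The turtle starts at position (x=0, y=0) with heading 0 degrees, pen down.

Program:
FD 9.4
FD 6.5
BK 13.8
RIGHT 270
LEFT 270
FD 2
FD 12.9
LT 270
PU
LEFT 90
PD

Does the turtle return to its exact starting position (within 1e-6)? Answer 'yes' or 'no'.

Executing turtle program step by step:
Start: pos=(0,0), heading=0, pen down
FD 9.4: (0,0) -> (9.4,0) [heading=0, draw]
FD 6.5: (9.4,0) -> (15.9,0) [heading=0, draw]
BK 13.8: (15.9,0) -> (2.1,0) [heading=0, draw]
RT 270: heading 0 -> 90
LT 270: heading 90 -> 0
FD 2: (2.1,0) -> (4.1,0) [heading=0, draw]
FD 12.9: (4.1,0) -> (17,0) [heading=0, draw]
LT 270: heading 0 -> 270
PU: pen up
LT 90: heading 270 -> 0
PD: pen down
Final: pos=(17,0), heading=0, 5 segment(s) drawn

Start position: (0, 0)
Final position: (17, 0)
Distance = 17; >= 1e-6 -> NOT closed

Answer: no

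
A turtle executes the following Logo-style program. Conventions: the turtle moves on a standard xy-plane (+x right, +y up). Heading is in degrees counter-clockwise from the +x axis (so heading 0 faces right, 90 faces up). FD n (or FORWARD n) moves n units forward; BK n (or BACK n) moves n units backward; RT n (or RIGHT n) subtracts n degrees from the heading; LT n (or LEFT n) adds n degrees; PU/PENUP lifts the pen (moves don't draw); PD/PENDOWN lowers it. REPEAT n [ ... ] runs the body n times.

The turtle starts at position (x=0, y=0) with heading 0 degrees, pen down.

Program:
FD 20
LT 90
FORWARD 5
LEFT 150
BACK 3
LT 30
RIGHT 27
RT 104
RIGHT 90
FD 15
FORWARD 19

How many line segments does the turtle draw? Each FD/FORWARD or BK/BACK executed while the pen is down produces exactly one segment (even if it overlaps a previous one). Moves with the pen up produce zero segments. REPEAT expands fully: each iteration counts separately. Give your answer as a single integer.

Answer: 5

Derivation:
Executing turtle program step by step:
Start: pos=(0,0), heading=0, pen down
FD 20: (0,0) -> (20,0) [heading=0, draw]
LT 90: heading 0 -> 90
FD 5: (20,0) -> (20,5) [heading=90, draw]
LT 150: heading 90 -> 240
BK 3: (20,5) -> (21.5,7.598) [heading=240, draw]
LT 30: heading 240 -> 270
RT 27: heading 270 -> 243
RT 104: heading 243 -> 139
RT 90: heading 139 -> 49
FD 15: (21.5,7.598) -> (31.341,18.919) [heading=49, draw]
FD 19: (31.341,18.919) -> (43.806,33.258) [heading=49, draw]
Final: pos=(43.806,33.258), heading=49, 5 segment(s) drawn
Segments drawn: 5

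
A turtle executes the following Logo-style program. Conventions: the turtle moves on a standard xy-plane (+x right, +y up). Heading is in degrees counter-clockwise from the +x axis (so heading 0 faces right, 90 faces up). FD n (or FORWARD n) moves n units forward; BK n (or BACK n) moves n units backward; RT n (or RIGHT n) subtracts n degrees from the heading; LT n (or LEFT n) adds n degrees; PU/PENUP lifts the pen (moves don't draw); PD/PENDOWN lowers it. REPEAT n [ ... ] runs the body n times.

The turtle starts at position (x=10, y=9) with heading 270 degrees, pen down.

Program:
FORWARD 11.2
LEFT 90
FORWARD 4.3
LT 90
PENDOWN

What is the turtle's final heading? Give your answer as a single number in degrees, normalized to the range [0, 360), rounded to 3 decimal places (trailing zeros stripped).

Answer: 90

Derivation:
Executing turtle program step by step:
Start: pos=(10,9), heading=270, pen down
FD 11.2: (10,9) -> (10,-2.2) [heading=270, draw]
LT 90: heading 270 -> 0
FD 4.3: (10,-2.2) -> (14.3,-2.2) [heading=0, draw]
LT 90: heading 0 -> 90
PD: pen down
Final: pos=(14.3,-2.2), heading=90, 2 segment(s) drawn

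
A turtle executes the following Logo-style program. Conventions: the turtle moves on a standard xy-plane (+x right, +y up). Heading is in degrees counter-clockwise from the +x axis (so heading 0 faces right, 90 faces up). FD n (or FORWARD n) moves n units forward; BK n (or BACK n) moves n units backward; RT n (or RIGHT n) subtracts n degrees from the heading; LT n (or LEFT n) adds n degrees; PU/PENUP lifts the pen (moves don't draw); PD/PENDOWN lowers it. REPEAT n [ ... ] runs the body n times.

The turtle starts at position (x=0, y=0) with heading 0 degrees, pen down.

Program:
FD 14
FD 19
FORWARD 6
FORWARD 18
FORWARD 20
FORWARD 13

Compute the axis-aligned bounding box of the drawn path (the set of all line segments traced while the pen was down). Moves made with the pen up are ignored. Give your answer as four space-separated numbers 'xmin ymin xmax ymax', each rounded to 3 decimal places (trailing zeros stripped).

Answer: 0 0 90 0

Derivation:
Executing turtle program step by step:
Start: pos=(0,0), heading=0, pen down
FD 14: (0,0) -> (14,0) [heading=0, draw]
FD 19: (14,0) -> (33,0) [heading=0, draw]
FD 6: (33,0) -> (39,0) [heading=0, draw]
FD 18: (39,0) -> (57,0) [heading=0, draw]
FD 20: (57,0) -> (77,0) [heading=0, draw]
FD 13: (77,0) -> (90,0) [heading=0, draw]
Final: pos=(90,0), heading=0, 6 segment(s) drawn

Segment endpoints: x in {0, 14, 33, 39, 57, 77, 90}, y in {0}
xmin=0, ymin=0, xmax=90, ymax=0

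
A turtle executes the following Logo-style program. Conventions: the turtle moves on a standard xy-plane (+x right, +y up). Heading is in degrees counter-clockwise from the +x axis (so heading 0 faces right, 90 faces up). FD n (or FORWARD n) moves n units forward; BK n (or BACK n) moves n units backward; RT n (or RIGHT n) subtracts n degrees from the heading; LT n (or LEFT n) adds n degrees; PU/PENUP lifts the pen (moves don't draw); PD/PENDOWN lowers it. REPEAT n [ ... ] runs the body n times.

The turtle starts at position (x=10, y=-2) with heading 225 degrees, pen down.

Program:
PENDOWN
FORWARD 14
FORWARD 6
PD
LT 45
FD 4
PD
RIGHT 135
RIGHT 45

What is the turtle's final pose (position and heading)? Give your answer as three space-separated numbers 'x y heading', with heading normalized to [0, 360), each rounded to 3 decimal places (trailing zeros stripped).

Executing turtle program step by step:
Start: pos=(10,-2), heading=225, pen down
PD: pen down
FD 14: (10,-2) -> (0.101,-11.899) [heading=225, draw]
FD 6: (0.101,-11.899) -> (-4.142,-16.142) [heading=225, draw]
PD: pen down
LT 45: heading 225 -> 270
FD 4: (-4.142,-16.142) -> (-4.142,-20.142) [heading=270, draw]
PD: pen down
RT 135: heading 270 -> 135
RT 45: heading 135 -> 90
Final: pos=(-4.142,-20.142), heading=90, 3 segment(s) drawn

Answer: -4.142 -20.142 90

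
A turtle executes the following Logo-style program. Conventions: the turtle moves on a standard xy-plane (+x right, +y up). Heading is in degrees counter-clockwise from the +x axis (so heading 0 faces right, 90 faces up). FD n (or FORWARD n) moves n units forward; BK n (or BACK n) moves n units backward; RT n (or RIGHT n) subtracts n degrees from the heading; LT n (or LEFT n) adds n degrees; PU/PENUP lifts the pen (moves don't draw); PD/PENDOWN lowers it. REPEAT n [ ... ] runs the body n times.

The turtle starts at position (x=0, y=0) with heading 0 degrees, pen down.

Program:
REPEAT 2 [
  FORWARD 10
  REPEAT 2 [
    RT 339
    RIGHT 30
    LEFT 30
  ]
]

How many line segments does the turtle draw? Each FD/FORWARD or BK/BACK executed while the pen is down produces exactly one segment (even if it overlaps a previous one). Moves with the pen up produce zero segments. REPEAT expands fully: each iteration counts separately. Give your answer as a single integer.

Executing turtle program step by step:
Start: pos=(0,0), heading=0, pen down
REPEAT 2 [
  -- iteration 1/2 --
  FD 10: (0,0) -> (10,0) [heading=0, draw]
  REPEAT 2 [
    -- iteration 1/2 --
    RT 339: heading 0 -> 21
    RT 30: heading 21 -> 351
    LT 30: heading 351 -> 21
    -- iteration 2/2 --
    RT 339: heading 21 -> 42
    RT 30: heading 42 -> 12
    LT 30: heading 12 -> 42
  ]
  -- iteration 2/2 --
  FD 10: (10,0) -> (17.431,6.691) [heading=42, draw]
  REPEAT 2 [
    -- iteration 1/2 --
    RT 339: heading 42 -> 63
    RT 30: heading 63 -> 33
    LT 30: heading 33 -> 63
    -- iteration 2/2 --
    RT 339: heading 63 -> 84
    RT 30: heading 84 -> 54
    LT 30: heading 54 -> 84
  ]
]
Final: pos=(17.431,6.691), heading=84, 2 segment(s) drawn
Segments drawn: 2

Answer: 2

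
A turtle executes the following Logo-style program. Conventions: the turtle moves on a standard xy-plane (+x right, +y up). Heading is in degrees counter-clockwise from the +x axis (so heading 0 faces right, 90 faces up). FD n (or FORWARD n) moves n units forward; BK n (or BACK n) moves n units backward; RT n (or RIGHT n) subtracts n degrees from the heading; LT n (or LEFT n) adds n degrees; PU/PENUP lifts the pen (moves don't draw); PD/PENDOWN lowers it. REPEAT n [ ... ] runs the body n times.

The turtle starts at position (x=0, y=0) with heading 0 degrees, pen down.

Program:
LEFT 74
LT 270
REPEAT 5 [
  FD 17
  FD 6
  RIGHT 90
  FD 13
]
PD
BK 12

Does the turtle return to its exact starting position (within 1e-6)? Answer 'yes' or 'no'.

Executing turtle program step by step:
Start: pos=(0,0), heading=0, pen down
LT 74: heading 0 -> 74
LT 270: heading 74 -> 344
REPEAT 5 [
  -- iteration 1/5 --
  FD 17: (0,0) -> (16.341,-4.686) [heading=344, draw]
  FD 6: (16.341,-4.686) -> (22.109,-6.34) [heading=344, draw]
  RT 90: heading 344 -> 254
  FD 13: (22.109,-6.34) -> (18.526,-18.836) [heading=254, draw]
  -- iteration 2/5 --
  FD 17: (18.526,-18.836) -> (13.84,-35.178) [heading=254, draw]
  FD 6: (13.84,-35.178) -> (12.186,-40.945) [heading=254, draw]
  RT 90: heading 254 -> 164
  FD 13: (12.186,-40.945) -> (-0.31,-37.362) [heading=164, draw]
  -- iteration 3/5 --
  FD 17: (-0.31,-37.362) -> (-16.652,-32.676) [heading=164, draw]
  FD 6: (-16.652,-32.676) -> (-22.419,-31.022) [heading=164, draw]
  RT 90: heading 164 -> 74
  FD 13: (-22.419,-31.022) -> (-18.836,-18.526) [heading=74, draw]
  -- iteration 4/5 --
  FD 17: (-18.836,-18.526) -> (-14.15,-2.184) [heading=74, draw]
  FD 6: (-14.15,-2.184) -> (-12.496,3.583) [heading=74, draw]
  RT 90: heading 74 -> 344
  FD 13: (-12.496,3.583) -> (0,0) [heading=344, draw]
  -- iteration 5/5 --
  FD 17: (0,0) -> (16.341,-4.686) [heading=344, draw]
  FD 6: (16.341,-4.686) -> (22.109,-6.34) [heading=344, draw]
  RT 90: heading 344 -> 254
  FD 13: (22.109,-6.34) -> (18.526,-18.836) [heading=254, draw]
]
PD: pen down
BK 12: (18.526,-18.836) -> (21.833,-7.301) [heading=254, draw]
Final: pos=(21.833,-7.301), heading=254, 16 segment(s) drawn

Start position: (0, 0)
Final position: (21.833, -7.301)
Distance = 23.022; >= 1e-6 -> NOT closed

Answer: no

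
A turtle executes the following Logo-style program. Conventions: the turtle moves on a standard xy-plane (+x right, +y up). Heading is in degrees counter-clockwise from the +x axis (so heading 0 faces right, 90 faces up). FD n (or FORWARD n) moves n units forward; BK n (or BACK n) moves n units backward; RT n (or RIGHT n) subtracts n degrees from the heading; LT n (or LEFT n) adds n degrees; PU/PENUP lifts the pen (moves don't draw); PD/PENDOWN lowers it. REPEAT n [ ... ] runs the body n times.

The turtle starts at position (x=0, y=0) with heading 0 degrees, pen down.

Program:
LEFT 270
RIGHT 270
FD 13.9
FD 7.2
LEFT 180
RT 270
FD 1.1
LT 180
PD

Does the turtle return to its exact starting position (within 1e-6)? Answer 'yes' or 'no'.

Executing turtle program step by step:
Start: pos=(0,0), heading=0, pen down
LT 270: heading 0 -> 270
RT 270: heading 270 -> 0
FD 13.9: (0,0) -> (13.9,0) [heading=0, draw]
FD 7.2: (13.9,0) -> (21.1,0) [heading=0, draw]
LT 180: heading 0 -> 180
RT 270: heading 180 -> 270
FD 1.1: (21.1,0) -> (21.1,-1.1) [heading=270, draw]
LT 180: heading 270 -> 90
PD: pen down
Final: pos=(21.1,-1.1), heading=90, 3 segment(s) drawn

Start position: (0, 0)
Final position: (21.1, -1.1)
Distance = 21.129; >= 1e-6 -> NOT closed

Answer: no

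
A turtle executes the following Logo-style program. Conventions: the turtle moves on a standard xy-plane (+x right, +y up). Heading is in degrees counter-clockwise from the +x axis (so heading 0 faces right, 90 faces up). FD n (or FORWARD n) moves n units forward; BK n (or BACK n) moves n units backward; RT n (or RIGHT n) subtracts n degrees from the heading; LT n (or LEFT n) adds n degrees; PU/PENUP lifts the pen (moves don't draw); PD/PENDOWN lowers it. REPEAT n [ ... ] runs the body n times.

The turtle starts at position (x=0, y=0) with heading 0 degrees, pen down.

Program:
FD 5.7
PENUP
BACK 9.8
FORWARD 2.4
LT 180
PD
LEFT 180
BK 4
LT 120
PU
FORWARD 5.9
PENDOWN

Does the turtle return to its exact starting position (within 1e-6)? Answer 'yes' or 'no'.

Executing turtle program step by step:
Start: pos=(0,0), heading=0, pen down
FD 5.7: (0,0) -> (5.7,0) [heading=0, draw]
PU: pen up
BK 9.8: (5.7,0) -> (-4.1,0) [heading=0, move]
FD 2.4: (-4.1,0) -> (-1.7,0) [heading=0, move]
LT 180: heading 0 -> 180
PD: pen down
LT 180: heading 180 -> 0
BK 4: (-1.7,0) -> (-5.7,0) [heading=0, draw]
LT 120: heading 0 -> 120
PU: pen up
FD 5.9: (-5.7,0) -> (-8.65,5.11) [heading=120, move]
PD: pen down
Final: pos=(-8.65,5.11), heading=120, 2 segment(s) drawn

Start position: (0, 0)
Final position: (-8.65, 5.11)
Distance = 10.046; >= 1e-6 -> NOT closed

Answer: no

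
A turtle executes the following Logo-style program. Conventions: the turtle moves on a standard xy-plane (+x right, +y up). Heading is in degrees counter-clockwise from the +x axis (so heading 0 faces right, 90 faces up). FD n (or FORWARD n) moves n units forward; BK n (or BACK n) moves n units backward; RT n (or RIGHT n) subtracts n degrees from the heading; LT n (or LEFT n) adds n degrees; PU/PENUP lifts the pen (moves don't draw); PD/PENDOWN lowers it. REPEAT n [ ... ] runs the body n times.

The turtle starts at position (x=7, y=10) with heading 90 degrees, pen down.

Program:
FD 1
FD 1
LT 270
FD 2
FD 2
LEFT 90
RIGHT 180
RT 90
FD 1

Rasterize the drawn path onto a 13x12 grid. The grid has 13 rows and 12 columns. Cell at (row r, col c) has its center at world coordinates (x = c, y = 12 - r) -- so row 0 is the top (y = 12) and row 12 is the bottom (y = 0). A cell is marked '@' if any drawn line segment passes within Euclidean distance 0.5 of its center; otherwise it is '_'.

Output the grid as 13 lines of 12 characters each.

Segment 0: (7,10) -> (7,11)
Segment 1: (7,11) -> (7,12)
Segment 2: (7,12) -> (9,12)
Segment 3: (9,12) -> (11,12)
Segment 4: (11,12) -> (10,12)

Answer: _______@@@@@
_______@____
_______@____
____________
____________
____________
____________
____________
____________
____________
____________
____________
____________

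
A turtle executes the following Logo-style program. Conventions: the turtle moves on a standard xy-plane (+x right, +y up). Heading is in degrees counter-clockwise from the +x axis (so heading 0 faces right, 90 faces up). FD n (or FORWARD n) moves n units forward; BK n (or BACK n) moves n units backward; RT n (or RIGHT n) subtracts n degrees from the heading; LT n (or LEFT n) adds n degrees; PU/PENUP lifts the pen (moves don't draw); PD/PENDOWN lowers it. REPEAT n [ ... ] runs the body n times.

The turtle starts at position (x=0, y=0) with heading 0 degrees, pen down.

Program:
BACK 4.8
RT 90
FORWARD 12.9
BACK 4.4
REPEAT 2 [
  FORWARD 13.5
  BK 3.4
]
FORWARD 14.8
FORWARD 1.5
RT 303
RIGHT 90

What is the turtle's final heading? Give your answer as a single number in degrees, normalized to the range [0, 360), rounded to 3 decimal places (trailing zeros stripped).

Executing turtle program step by step:
Start: pos=(0,0), heading=0, pen down
BK 4.8: (0,0) -> (-4.8,0) [heading=0, draw]
RT 90: heading 0 -> 270
FD 12.9: (-4.8,0) -> (-4.8,-12.9) [heading=270, draw]
BK 4.4: (-4.8,-12.9) -> (-4.8,-8.5) [heading=270, draw]
REPEAT 2 [
  -- iteration 1/2 --
  FD 13.5: (-4.8,-8.5) -> (-4.8,-22) [heading=270, draw]
  BK 3.4: (-4.8,-22) -> (-4.8,-18.6) [heading=270, draw]
  -- iteration 2/2 --
  FD 13.5: (-4.8,-18.6) -> (-4.8,-32.1) [heading=270, draw]
  BK 3.4: (-4.8,-32.1) -> (-4.8,-28.7) [heading=270, draw]
]
FD 14.8: (-4.8,-28.7) -> (-4.8,-43.5) [heading=270, draw]
FD 1.5: (-4.8,-43.5) -> (-4.8,-45) [heading=270, draw]
RT 303: heading 270 -> 327
RT 90: heading 327 -> 237
Final: pos=(-4.8,-45), heading=237, 9 segment(s) drawn

Answer: 237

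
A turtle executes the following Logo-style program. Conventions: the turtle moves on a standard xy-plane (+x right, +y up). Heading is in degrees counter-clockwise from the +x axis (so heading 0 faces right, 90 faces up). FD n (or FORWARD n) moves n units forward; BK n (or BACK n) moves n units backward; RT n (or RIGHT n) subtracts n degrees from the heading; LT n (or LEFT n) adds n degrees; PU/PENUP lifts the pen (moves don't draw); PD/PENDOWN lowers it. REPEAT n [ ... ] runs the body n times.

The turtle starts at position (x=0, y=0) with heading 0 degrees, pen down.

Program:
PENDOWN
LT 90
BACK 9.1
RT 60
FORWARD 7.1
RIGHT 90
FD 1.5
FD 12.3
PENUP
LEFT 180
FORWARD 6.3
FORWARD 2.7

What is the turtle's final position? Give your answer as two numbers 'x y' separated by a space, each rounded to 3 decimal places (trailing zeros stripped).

Answer: 8.549 -9.707

Derivation:
Executing turtle program step by step:
Start: pos=(0,0), heading=0, pen down
PD: pen down
LT 90: heading 0 -> 90
BK 9.1: (0,0) -> (0,-9.1) [heading=90, draw]
RT 60: heading 90 -> 30
FD 7.1: (0,-9.1) -> (6.149,-5.55) [heading=30, draw]
RT 90: heading 30 -> 300
FD 1.5: (6.149,-5.55) -> (6.899,-6.849) [heading=300, draw]
FD 12.3: (6.899,-6.849) -> (13.049,-17.501) [heading=300, draw]
PU: pen up
LT 180: heading 300 -> 120
FD 6.3: (13.049,-17.501) -> (9.899,-12.045) [heading=120, move]
FD 2.7: (9.899,-12.045) -> (8.549,-9.707) [heading=120, move]
Final: pos=(8.549,-9.707), heading=120, 4 segment(s) drawn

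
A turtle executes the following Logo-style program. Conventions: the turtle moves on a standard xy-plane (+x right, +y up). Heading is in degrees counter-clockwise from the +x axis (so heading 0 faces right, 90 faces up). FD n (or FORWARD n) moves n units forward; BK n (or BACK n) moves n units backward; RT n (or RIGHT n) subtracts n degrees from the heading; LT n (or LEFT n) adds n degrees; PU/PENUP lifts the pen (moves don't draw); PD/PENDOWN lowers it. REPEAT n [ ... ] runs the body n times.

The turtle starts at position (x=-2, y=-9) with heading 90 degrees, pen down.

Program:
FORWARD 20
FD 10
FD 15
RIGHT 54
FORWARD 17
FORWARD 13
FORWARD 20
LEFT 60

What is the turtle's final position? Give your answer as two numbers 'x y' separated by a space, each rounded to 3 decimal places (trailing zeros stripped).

Answer: 38.451 65.389

Derivation:
Executing turtle program step by step:
Start: pos=(-2,-9), heading=90, pen down
FD 20: (-2,-9) -> (-2,11) [heading=90, draw]
FD 10: (-2,11) -> (-2,21) [heading=90, draw]
FD 15: (-2,21) -> (-2,36) [heading=90, draw]
RT 54: heading 90 -> 36
FD 17: (-2,36) -> (11.753,45.992) [heading=36, draw]
FD 13: (11.753,45.992) -> (22.271,53.634) [heading=36, draw]
FD 20: (22.271,53.634) -> (38.451,65.389) [heading=36, draw]
LT 60: heading 36 -> 96
Final: pos=(38.451,65.389), heading=96, 6 segment(s) drawn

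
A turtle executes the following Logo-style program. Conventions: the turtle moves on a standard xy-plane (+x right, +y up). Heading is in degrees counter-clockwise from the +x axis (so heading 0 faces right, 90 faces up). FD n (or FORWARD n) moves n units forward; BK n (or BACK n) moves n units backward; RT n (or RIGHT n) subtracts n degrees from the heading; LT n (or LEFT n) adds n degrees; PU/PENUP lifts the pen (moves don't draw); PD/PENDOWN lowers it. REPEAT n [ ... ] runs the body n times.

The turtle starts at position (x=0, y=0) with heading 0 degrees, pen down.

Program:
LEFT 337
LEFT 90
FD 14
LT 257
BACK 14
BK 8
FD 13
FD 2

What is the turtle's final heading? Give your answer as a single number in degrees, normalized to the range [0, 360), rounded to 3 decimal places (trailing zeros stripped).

Answer: 324

Derivation:
Executing turtle program step by step:
Start: pos=(0,0), heading=0, pen down
LT 337: heading 0 -> 337
LT 90: heading 337 -> 67
FD 14: (0,0) -> (5.47,12.887) [heading=67, draw]
LT 257: heading 67 -> 324
BK 14: (5.47,12.887) -> (-5.856,21.116) [heading=324, draw]
BK 8: (-5.856,21.116) -> (-12.328,25.818) [heading=324, draw]
FD 13: (-12.328,25.818) -> (-1.811,18.177) [heading=324, draw]
FD 2: (-1.811,18.177) -> (-0.193,17.002) [heading=324, draw]
Final: pos=(-0.193,17.002), heading=324, 5 segment(s) drawn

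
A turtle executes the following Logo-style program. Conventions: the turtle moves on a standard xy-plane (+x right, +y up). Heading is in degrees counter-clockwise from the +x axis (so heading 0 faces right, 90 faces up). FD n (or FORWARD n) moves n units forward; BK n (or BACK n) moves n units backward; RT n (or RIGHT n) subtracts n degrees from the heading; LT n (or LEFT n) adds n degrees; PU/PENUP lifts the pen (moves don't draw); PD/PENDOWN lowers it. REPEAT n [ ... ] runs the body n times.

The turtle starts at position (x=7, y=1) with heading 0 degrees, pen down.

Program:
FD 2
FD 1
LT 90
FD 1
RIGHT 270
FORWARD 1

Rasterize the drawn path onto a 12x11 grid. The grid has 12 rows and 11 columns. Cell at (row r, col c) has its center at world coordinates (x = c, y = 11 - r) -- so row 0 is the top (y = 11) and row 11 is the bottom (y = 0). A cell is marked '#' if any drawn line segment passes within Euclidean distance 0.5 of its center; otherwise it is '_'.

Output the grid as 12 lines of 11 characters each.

Segment 0: (7,1) -> (9,1)
Segment 1: (9,1) -> (10,1)
Segment 2: (10,1) -> (10,2)
Segment 3: (10,2) -> (9,2)

Answer: ___________
___________
___________
___________
___________
___________
___________
___________
___________
_________##
_______####
___________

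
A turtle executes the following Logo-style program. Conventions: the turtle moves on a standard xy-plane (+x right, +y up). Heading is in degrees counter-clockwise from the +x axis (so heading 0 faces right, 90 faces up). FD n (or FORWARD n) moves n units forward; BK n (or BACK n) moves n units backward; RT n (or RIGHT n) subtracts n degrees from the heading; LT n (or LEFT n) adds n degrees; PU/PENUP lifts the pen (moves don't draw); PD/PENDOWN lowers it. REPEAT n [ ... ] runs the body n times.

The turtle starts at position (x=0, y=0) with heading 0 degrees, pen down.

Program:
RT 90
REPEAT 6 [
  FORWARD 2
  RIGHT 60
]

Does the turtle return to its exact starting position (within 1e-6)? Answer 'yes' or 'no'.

Answer: yes

Derivation:
Executing turtle program step by step:
Start: pos=(0,0), heading=0, pen down
RT 90: heading 0 -> 270
REPEAT 6 [
  -- iteration 1/6 --
  FD 2: (0,0) -> (0,-2) [heading=270, draw]
  RT 60: heading 270 -> 210
  -- iteration 2/6 --
  FD 2: (0,-2) -> (-1.732,-3) [heading=210, draw]
  RT 60: heading 210 -> 150
  -- iteration 3/6 --
  FD 2: (-1.732,-3) -> (-3.464,-2) [heading=150, draw]
  RT 60: heading 150 -> 90
  -- iteration 4/6 --
  FD 2: (-3.464,-2) -> (-3.464,0) [heading=90, draw]
  RT 60: heading 90 -> 30
  -- iteration 5/6 --
  FD 2: (-3.464,0) -> (-1.732,1) [heading=30, draw]
  RT 60: heading 30 -> 330
  -- iteration 6/6 --
  FD 2: (-1.732,1) -> (0,0) [heading=330, draw]
  RT 60: heading 330 -> 270
]
Final: pos=(0,0), heading=270, 6 segment(s) drawn

Start position: (0, 0)
Final position: (0, 0)
Distance = 0; < 1e-6 -> CLOSED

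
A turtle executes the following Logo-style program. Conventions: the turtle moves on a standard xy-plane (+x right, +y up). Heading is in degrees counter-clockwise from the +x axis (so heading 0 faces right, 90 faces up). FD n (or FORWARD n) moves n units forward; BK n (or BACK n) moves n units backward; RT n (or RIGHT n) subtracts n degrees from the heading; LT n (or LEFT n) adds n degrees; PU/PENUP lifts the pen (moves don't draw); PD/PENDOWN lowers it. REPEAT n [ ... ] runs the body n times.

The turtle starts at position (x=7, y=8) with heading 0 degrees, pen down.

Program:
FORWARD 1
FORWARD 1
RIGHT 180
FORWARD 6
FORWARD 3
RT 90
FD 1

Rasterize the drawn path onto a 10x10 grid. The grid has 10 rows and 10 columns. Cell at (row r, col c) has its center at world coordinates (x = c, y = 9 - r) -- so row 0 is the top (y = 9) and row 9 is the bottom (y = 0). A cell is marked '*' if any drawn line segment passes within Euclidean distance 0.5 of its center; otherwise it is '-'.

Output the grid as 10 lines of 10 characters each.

Segment 0: (7,8) -> (8,8)
Segment 1: (8,8) -> (9,8)
Segment 2: (9,8) -> (3,8)
Segment 3: (3,8) -> (0,8)
Segment 4: (0,8) -> (-0,9)

Answer: *---------
**********
----------
----------
----------
----------
----------
----------
----------
----------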